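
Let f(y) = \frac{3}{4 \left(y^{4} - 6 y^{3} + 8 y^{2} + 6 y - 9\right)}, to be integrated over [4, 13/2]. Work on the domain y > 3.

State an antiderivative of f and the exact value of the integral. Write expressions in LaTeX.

Factor the denominator (4 \left(y - 3\right)^{2} \left(y - 1\right) \left(y + 1\right)) and decompose: f = - \frac{3}{128 \left(y + 1\right)} + \frac{3}{32 \left(y - 1\right)} - \frac{9}{128 \left(y - 3\right)} + \frac{3}{32 \left(y - 3\right)^{2}}; each piece integrates to a log, atan, or power term.
F(y) = \frac{- 9 y \log{\left(y - 3 \right)} + 12 y \log{\left(y - 1 \right)} - 3 y \log{\left(y + 1 \right)} + 27 \log{\left(y - 3 \right)} - 36 \log{\left(y - 1 \right)} + 9 \log{\left(y + 1 \right)} - 12}{128 y - 384} is an antiderivative of f.
Check: d/dy[\frac{- 9 y \log{\left(y - 3 \right)} + 12 y \log{\left(y - 1 \right)} - 3 y \log{\left(y + 1 \right)} + 27 \log{\left(y - 3 \right)} - 36 \log{\left(y - 1 \right)} + 9 \log{\left(y + 1 \right)} - 12}{128 y - 384}] = \frac{3}{4 y^{4} - 24 y^{3} + 32 y^{2} + 24 y - 36}, which equals f(y).
F(13/2) = - \frac{9 \log{\left(\frac{7}{2} \right)}}{128} - \frac{3 \log{\left(\frac{15}{2} \right)}}{128} - \frac{3}{112} + \frac{3 \log{\left(\frac{11}{2} \right)}}{32}; F(4) = - \frac{3}{32} - \frac{3 \log{\left(5 \right)}}{128} + \frac{3 \log{\left(3 \right)}}{32}.
Integral = F(13/2) - F(4) = - \frac{3 \log{\left(3 \right)}}{32} - \frac{9 \log{\left(\frac{7}{2} \right)}}{128} - \frac{3 \log{\left(\frac{15}{2} \right)}}{128} + \frac{3 \log{\left(5 \right)}}{128} + \frac{15}{224} + \frac{3 \log{\left(\frac{11}{2} \right)}}{32}.

Antiderivative: F(y) = \frac{- 9 y \log{\left(y - 3 \right)} + 12 y \log{\left(y - 1 \right)} - 3 y \log{\left(y + 1 \right)} + 27 \log{\left(y - 3 \right)} - 36 \log{\left(y - 1 \right)} + 9 \log{\left(y + 1 \right)} - 12}{128 y - 384}; value = - \frac{3 \log{\left(3 \right)}}{32} - \frac{9 \log{\left(\frac{7}{2} \right)}}{128} - \frac{3 \log{\left(\frac{15}{2} \right)}}{128} + \frac{3 \log{\left(5 \right)}}{128} + \frac{15}{224} + \frac{3 \log{\left(\frac{11}{2} \right)}}{32}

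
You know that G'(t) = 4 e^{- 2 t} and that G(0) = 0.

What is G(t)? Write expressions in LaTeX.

G(t) = 2 \left(e^{2 t} - 1\right) e^{- 2 t}

Any candidate G(t) must reproduce the stated G'(t) exactly.
A general antiderivative is - 2 e^{- 2 t} + C.
The condition gives C = 0 - (-2) = 2.
So G(t) = 2 \left(e^{2 t} - 1\right) e^{- 2 t}.
Check: d/dt[2 \left(e^{2 t} - 1\right) e^{- 2 t}] = 4 e^{- 2 t} = G'(t).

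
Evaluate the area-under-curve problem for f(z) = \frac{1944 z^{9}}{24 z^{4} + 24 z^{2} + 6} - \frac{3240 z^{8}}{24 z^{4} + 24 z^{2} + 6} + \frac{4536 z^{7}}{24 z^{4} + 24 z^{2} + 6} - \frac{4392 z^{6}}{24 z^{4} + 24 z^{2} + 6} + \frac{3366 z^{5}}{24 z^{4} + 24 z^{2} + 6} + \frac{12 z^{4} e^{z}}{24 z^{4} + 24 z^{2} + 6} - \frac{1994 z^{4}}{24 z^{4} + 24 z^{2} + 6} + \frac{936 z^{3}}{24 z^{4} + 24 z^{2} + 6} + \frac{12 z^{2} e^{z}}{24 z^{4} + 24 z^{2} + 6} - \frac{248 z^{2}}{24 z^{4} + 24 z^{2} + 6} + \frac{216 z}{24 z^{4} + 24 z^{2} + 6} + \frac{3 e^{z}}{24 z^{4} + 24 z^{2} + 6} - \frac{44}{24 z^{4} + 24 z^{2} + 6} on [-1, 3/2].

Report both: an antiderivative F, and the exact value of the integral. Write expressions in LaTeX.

Integrate term by term and add the pieces.
F(z) = \frac{27 z^{6}}{2} - 27 z^{5} + 27 z^{4} - 16 z^{3} + 6 z^{2} - \frac{4 z}{3} - \frac{3 z}{z^{2} + \frac{1}{2}} + \frac{e^{z}}{2} - \frac{3}{z^{2} + \frac{1}{2}} is an antiderivative of f.
Check: d/dz[\frac{27 z^{6}}{2} - 27 z^{5} + 27 z^{4} - 16 z^{3} + 6 z^{2} - \frac{4 z}{3} - \frac{3 z}{z^{2} + \frac{1}{2}} + \frac{e^{z}}{2} - \frac{3}{z^{2} + \frac{1}{2}}] = \frac{1944 z^{9} - 3240 z^{8} + 4536 z^{7} - 4392 z^{6} + 3366 z^{5} + 12 z^{4} e^{z} - 1994 z^{4} + 936 z^{3} + 12 z^{2} e^{z} - 248 z^{2} + 216 z + 3 e^{z} - 44}{24 z^{4} + 24 z^{2} + 6}, which equals f(z).
F(3/2) = \frac{e^{\frac{3}{2}}}{2} + \frac{56605}{1408}; F(-1) = \frac{1}{2 e} + \frac{545}{6}.
Integral = F(3/2) - F(-1) = - \frac{213865}{4224} - \frac{1}{2 e} + \frac{e^{\frac{3}{2}}}{2}.

Antiderivative: F(z) = \frac{27 z^{6}}{2} - 27 z^{5} + 27 z^{4} - 16 z^{3} + 6 z^{2} - \frac{4 z}{3} - \frac{3 z}{z^{2} + \frac{1}{2}} + \frac{e^{z}}{2} - \frac{3}{z^{2} + \frac{1}{2}}; value = - \frac{213865}{4224} - \frac{1}{2 e} + \frac{e^{\frac{3}{2}}}{2}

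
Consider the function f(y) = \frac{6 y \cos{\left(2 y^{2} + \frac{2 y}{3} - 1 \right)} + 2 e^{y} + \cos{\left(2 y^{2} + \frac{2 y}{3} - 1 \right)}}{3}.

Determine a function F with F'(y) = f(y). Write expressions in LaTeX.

Any candidate F(y) must reproduce f(y) exactly when differentiated.
Check: d/dy[\frac{4 e^{y} + 3 \sin{\left(2 y^{2} + \frac{2 y}{3} - 1 \right)}}{6}] = 2 y \cos{\left(2 y^{2} + \frac{2 y}{3} - 1 \right)} + \frac{2 e^{y}}{3} + \frac{\cos{\left(2 y^{2} + \frac{2 y}{3} - 1 \right)}}{3}, which equals f(y).

An antiderivative is F(y) = \frac{4 e^{y} + 3 \sin{\left(2 y^{2} + \frac{2 y}{3} - 1 \right)}}{6}.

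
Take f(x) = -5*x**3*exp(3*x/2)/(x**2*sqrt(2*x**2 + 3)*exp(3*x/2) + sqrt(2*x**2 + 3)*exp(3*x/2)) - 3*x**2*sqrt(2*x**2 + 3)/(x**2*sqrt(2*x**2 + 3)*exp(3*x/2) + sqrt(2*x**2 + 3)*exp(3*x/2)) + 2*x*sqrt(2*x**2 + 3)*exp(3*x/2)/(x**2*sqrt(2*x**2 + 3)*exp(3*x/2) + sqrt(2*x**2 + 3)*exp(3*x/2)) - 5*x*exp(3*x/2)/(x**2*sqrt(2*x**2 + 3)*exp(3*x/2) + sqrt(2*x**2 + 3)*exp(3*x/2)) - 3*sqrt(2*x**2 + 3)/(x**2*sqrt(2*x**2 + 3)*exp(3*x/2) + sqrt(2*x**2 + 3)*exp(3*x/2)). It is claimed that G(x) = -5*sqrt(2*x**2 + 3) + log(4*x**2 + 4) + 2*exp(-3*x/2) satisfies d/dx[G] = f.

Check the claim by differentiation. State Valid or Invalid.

Invalid: d/dx[G] - f = -5*x/sqrt(2*x**2 + 3), which is not 0.

d/dx[G] = (-10*x**3*exp(3*x/2) - 3*x**2*sqrt(2*x**2 + 3) + 2*x*sqrt(2*x**2 + 3)*exp(3*x/2) - 10*x*exp(3*x/2) - 3*sqrt(2*x**2 + 3))/(x**2*sqrt(2*x**2 + 3)*exp(3*x/2) + sqrt(2*x**2 + 3)*exp(3*x/2))
d/dx[G] - f(x) = -5*x/sqrt(2*x**2 + 3) != 0.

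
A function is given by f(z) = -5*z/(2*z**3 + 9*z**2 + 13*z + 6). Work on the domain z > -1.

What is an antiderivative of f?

An antiderivative is F(z) = 5*log(z + 1) - 15*log(z + 3/2) + 10*log(z + 2).

Factor the denominator ((z + 1)*(z + 2)*(2*z + 3)) and decompose: f = -30/(2*z + 3) + 10/(z + 2) + 5/(z + 1); each piece integrates to a log, atan, or power term.
Check: d/dz[5*log(z + 1) - 15*log(z + 3/2) + 10*log(z + 2)] = -5*z/(2*z**3 + 9*z**2 + 13*z + 6) = f(z).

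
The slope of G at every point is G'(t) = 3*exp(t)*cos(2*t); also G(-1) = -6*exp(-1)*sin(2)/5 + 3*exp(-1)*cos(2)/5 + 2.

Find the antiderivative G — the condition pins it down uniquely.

Recover the given G'(t) by differentiating a candidate G(t); any mismatch rules it out.
A general antiderivative is 6*exp(t)*sin(2*t)/5 + 3*exp(t)*cos(2*t)/5 + C.
The condition gives C = -6*exp(-1)*sin(2)/5 + 3*exp(-1)*cos(2)/5 + 2 - (-6*exp(-1)*sin(2)/5 + 3*exp(-1)*cos(2)/5) = 2.
So G(t) = (6*exp(t)*sin(2*t) + 3*exp(t)*cos(2*t) + 10)/5.
Check: d/dt[(6*exp(t)*sin(2*t) + 3*exp(t)*cos(2*t) + 10)/5] = 3*exp(t)*cos(2*t) = G'(t).

G(t) = (6*exp(t)*sin(2*t) + 3*exp(t)*cos(2*t) + 10)/5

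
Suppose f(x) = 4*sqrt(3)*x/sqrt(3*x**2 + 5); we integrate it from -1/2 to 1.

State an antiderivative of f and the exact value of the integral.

f matches the chain-rule pattern g'(h)*h' with inner function h(x) = x**2 + 5/3; substituting u = h(x) collapses the integral.
F(x) = 4*sqrt(x**2 + 5/3) is an antiderivative of f.
Check: d/dx[4*sqrt(x**2 + 5/3)] = 4*sqrt(3)*x/sqrt(3*x**2 + 5) = f(x).
F(1) = 8*sqrt(6)/3; F(-1/2) = 2*sqrt(69)/3.
Integral = F(1) - F(-1/2) = -2*sqrt(69)/3 + 8*sqrt(6)/3.

Antiderivative: F(x) = 4*sqrt(x**2 + 5/3); value = -2*sqrt(69)/3 + 8*sqrt(6)/3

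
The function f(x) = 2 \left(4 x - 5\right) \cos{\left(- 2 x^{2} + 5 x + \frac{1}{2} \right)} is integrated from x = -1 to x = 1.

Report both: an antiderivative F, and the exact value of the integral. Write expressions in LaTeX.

f matches the chain-rule pattern g'(h)*h' with inner function h(x) = - 2 x^{2} + 5 x + \frac{1}{2}; substituting u = h(x) collapses the integral.
F(x) = - 2 \sin{\left(- 2 x^{2} + 5 x + \frac{1}{2} \right)} is an antiderivative of f.
Check: d/dx[- 2 \sin{\left(- 2 x^{2} + 5 x + \frac{1}{2} \right)}] = 8 x \cos{\left(- 2 x^{2} + 5 x + \frac{1}{2} \right)} - 10 \cos{\left(- 2 x^{2} + 5 x + \frac{1}{2} \right)}, which equals f(x).
F(1) = - 2 \sin{\left(\frac{7}{2} \right)}; F(-1) = 2 \sin{\left(\frac{13}{2} \right)}.
Integral = F(1) - F(-1) = - 2 \sin{\left(\frac{13}{2} \right)} - 2 \sin{\left(\frac{7}{2} \right)}.

Antiderivative: F(x) = - 2 \sin{\left(- 2 x^{2} + 5 x + \frac{1}{2} \right)}; value = - 2 \sin{\left(\frac{13}{2} \right)} - 2 \sin{\left(\frac{7}{2} \right)}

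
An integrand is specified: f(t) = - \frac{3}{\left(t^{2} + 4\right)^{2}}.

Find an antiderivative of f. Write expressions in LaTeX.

Whatever form F(t) takes, F'(t) = f(t) is non-negotiable.
Check: d/dt[\frac{- 3 t^{2} \operatorname{atan}{\left(\frac{t}{2} \right)} - 6 t - 12 \operatorname{atan}{\left(\frac{t}{2} \right)}}{16 t^{2} + 64}] = - \frac{3}{t^{4} + 8 t^{2} + 16}, which equals f(t).

An antiderivative is F(t) = \frac{- 3 t^{2} \operatorname{atan}{\left(\frac{t}{2} \right)} - 6 t - 12 \operatorname{atan}{\left(\frac{t}{2} \right)}}{16 t^{2} + 64}.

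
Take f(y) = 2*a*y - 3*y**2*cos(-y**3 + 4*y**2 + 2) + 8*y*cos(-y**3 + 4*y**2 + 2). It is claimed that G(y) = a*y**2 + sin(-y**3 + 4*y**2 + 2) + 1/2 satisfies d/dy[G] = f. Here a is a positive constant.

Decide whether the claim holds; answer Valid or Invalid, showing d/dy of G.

Valid - the claim checks out under differentiation.

d/dy[G] = 2*a*y - 3*y**2*cos(-y**3 + 4*y**2 + 2) + 8*y*cos(-y**3 + 4*y**2 + 2)
This equals f(y) exactly, so the claim holds.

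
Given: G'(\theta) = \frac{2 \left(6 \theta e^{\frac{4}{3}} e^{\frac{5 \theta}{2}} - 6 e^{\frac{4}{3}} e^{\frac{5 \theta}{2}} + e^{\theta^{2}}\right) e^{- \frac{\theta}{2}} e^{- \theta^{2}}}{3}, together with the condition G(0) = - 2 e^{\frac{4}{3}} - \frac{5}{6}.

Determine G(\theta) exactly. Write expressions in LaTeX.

For G(\theta) to be correct, d/d\theta[G] must agree with the stated G'(\theta) identically.
A general antiderivative is - 2 e^{- \theta^{2} + 2 \theta + \frac{4}{3}} - \frac{4 e^{- \frac{\theta}{2}}}{3} + C.
The condition gives C = - 2 e^{\frac{4}{3}} - \frac{5}{6} - (- 2 e^{\frac{4}{3}} - \frac{4}{3}) = \frac{1}{2}.
So G(\theta) = - 2 e^{- \theta^{2} + 2 \theta + \frac{4}{3}} + \frac{1}{2} - \frac{4 e^{- \frac{\theta}{2}}}{3}.
Check: d/d\theta[- 2 e^{- \theta^{2} + 2 \theta + \frac{4}{3}} + \frac{1}{2} - \frac{4 e^{- \frac{\theta}{2}}}{3}] = \frac{\left(12 \theta e^{\frac{4}{3}} e^{\frac{5 \theta}{2}} e^{- \theta^{2}} - 12 e^{\frac{4}{3}} e^{\frac{5 \theta}{2}} e^{- \theta^{2}} + 2\right) e^{- \frac{\theta}{2}}}{3}, which equals G'(\theta).

G(\theta) = - 2 e^{- \theta^{2} + 2 \theta + \frac{4}{3}} + \frac{1}{2} - \frac{4 e^{- \frac{\theta}{2}}}{3}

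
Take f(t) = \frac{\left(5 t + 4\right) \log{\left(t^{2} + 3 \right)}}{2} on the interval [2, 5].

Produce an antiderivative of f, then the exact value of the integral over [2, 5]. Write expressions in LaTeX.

Differentiate the proposed F(t) back; it has to land on f(t) exactly.
F(t) = \frac{5 t^{2} \log{\left(t^{2} + 3 \right)}}{4} - \frac{5 t^{2}}{4} + 2 t \log{\left(t^{2} + 3 \right)} - 4 t + \frac{15 \log{\left(t^{2} + 3 \right)}}{4} + 4 \sqrt{3} \operatorname{atan}{\left(\frac{\sqrt{3} t}{3} \right)} is an antiderivative of f.
Check: d/dt[\frac{5 t^{2} \log{\left(t^{2} + 3 \right)}}{4} - \frac{5 t^{2}}{4} + 2 t \log{\left(t^{2} + 3 \right)} - 4 t + \frac{15 \log{\left(t^{2} + 3 \right)}}{4} + 4 \sqrt{3} \operatorname{atan}{\left(\frac{\sqrt{3} t}{3} \right)}] = \frac{5 t \log{\left(t^{2} + 3 \right)}}{2} + 2 \log{\left(t^{2} + 3 \right)}, which equals f(t).
F(5) = - \frac{205}{4} + 4 \sqrt{3} \operatorname{atan}{\left(\frac{5 \sqrt{3}}{3} \right)} + 45 \log{\left(28 \right)}; F(2) = -13 + 4 \sqrt{3} \operatorname{atan}{\left(\frac{2 \sqrt{3}}{3} \right)} + \frac{51 \log{\left(7 \right)}}{4}.
Integral = F(5) - F(2) = - \frac{153}{4} - \frac{51 \log{\left(7 \right)}}{4} - 4 \sqrt{3} \operatorname{atan}{\left(\frac{2 \sqrt{3}}{3} \right)} + 4 \sqrt{3} \operatorname{atan}{\left(\frac{5 \sqrt{3}}{3} \right)} + 45 \log{\left(28 \right)}.

Antiderivative: F(t) = \frac{5 t^{2} \log{\left(t^{2} + 3 \right)}}{4} - \frac{5 t^{2}}{4} + 2 t \log{\left(t^{2} + 3 \right)} - 4 t + \frac{15 \log{\left(t^{2} + 3 \right)}}{4} + 4 \sqrt{3} \operatorname{atan}{\left(\frac{\sqrt{3} t}{3} \right)}; value = - \frac{153}{4} - \frac{51 \log{\left(7 \right)}}{4} - 4 \sqrt{3} \operatorname{atan}{\left(\frac{2 \sqrt{3}}{3} \right)} + 4 \sqrt{3} \operatorname{atan}{\left(\frac{5 \sqrt{3}}{3} \right)} + 45 \log{\left(28 \right)}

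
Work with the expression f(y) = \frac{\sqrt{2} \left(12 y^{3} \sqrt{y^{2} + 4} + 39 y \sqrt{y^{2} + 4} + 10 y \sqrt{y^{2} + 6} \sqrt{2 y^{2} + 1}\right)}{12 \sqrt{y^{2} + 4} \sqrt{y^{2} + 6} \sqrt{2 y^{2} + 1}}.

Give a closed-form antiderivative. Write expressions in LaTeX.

An antiderivative F(y) passes only if d/dy[F] lands on f(y) exactly.
Check: d/dy[\frac{\sqrt{2} \left(10 \sqrt{y^{2} + 4} + 3 \sqrt{y^{2} + 6} \sqrt{2 y^{2} + 1}\right)}{12}] = \frac{12 \sqrt{2} y^{3} \sqrt{y^{2} + 4} + 39 \sqrt{2} y \sqrt{y^{2} + 4} + 10 \sqrt{2} y \sqrt{y^{2} + 6} \sqrt{2 y^{2} + 1}}{12 \sqrt{y^{2} + 4} \sqrt{y^{2} + 6} \sqrt{2 y^{2} + 1}}, which equals f(y).

An antiderivative is F(y) = \frac{\sqrt{2} \left(10 \sqrt{y^{2} + 4} + 3 \sqrt{y^{2} + 6} \sqrt{2 y^{2} + 1}\right)}{12}.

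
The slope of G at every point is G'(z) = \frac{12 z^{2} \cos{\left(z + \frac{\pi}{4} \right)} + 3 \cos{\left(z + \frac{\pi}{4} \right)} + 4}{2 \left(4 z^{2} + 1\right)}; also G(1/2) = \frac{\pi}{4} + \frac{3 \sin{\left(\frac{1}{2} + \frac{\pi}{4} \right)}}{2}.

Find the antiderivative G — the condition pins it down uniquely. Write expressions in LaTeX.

G(z) = \frac{3 \sin{\left(z + \frac{\pi}{4} \right)}}{2} + \operatorname{atan}{\left(2 z \right)}

The proposed G(z) is checked by its d/dz: the result must match the given G'(z).
A general antiderivative is \frac{3 \sin{\left(z + \frac{\pi}{4} \right)}}{2} + \operatorname{atan}{\left(2 z \right)} + C.
The condition gives C = \frac{\pi}{4} + \frac{3 \sin{\left(\frac{1}{2} + \frac{\pi}{4} \right)}}{2} - (\frac{\pi}{4} + \frac{3 \sin{\left(\frac{1}{2} + \frac{\pi}{4} \right)}}{2}) = 0.
So G(z) = \frac{3 \sin{\left(z + \frac{\pi}{4} \right)}}{2} + \operatorname{atan}{\left(2 z \right)}.
Check: d/dz[\frac{3 \sin{\left(z + \frac{\pi}{4} \right)}}{2} + \operatorname{atan}{\left(2 z \right)}] = \frac{12 z^{2} \cos{\left(z + \frac{\pi}{4} \right)} + 3 \cos{\left(z + \frac{\pi}{4} \right)} + 4}{8 z^{2} + 2}, which equals G'(z).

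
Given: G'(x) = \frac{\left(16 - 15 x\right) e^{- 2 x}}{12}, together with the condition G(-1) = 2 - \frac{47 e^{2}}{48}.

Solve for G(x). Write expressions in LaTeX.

G'(x) has the shape u'v + uv' for u = \frac{5 x}{8} - \frac{17}{48} and v = e^{- 2 x} — it is the derivative of the product u*v.
A general antiderivative is \frac{\left(30 x - 17\right) e^{- 2 x}}{48} + C.
The condition gives C = 2 - \frac{47 e^{2}}{48} - (- \frac{47 e^{2}}{48}) = 2.
So G(x) = \frac{5 x e^{- 2 x}}{8} + 2 - \frac{17 e^{- 2 x}}{48}.
Check: d/dx[\frac{5 x e^{- 2 x}}{8} + 2 - \frac{17 e^{- 2 x}}{48}] = \frac{\left(16 - 15 x\right) e^{- 2 x}}{12} = G'(x).

G(x) = \frac{5 x e^{- 2 x}}{8} + 2 - \frac{17 e^{- 2 x}}{48}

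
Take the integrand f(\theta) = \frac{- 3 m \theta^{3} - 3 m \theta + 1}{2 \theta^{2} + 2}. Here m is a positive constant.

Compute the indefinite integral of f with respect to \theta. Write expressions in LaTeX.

Differentiate the proposed F(\theta) back; it has to land on f(\theta) exactly.
Check: d/d\theta[- \frac{3 m \theta^{2}}{4} + \frac{\operatorname{atan}{\left(\theta \right)}}{2}] = \frac{- 3 m \theta^{3} - 3 m \theta + 1}{2 \theta^{2} + 2} = f(\theta).

F(\theta) = - \frac{3 m \theta^{2}}{4} + \frac{\operatorname{atan}{\left(\theta \right)}}{2} + C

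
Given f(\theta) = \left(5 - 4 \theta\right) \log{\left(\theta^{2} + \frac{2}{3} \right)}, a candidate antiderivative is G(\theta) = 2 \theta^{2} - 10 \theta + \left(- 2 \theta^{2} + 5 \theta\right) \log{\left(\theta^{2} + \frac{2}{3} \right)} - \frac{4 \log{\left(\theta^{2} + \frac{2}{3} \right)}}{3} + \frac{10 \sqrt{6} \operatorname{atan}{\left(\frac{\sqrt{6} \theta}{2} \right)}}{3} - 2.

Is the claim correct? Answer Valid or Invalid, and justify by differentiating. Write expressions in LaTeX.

Valid. The derivative of G reproduces f.

d/d\theta[G] = - 4 \theta \log{\left(\theta^{2} + \frac{2}{3} \right)} + 5 \log{\left(\theta^{2} + \frac{2}{3} \right)}
This equals f(\theta) exactly, so the claim holds.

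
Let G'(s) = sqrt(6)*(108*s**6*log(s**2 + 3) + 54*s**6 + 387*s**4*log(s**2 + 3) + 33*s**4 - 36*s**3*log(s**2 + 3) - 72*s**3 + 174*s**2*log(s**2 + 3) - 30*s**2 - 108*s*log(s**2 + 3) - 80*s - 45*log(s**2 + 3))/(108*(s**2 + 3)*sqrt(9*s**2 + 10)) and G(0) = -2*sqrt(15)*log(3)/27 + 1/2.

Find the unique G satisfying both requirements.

G(s) = sqrt(3*s**2/2 + 5/3)*(s**3 - s/2 - 4/3)*log(s**2 + 3)/6 + 1/2

Recover the given G'(s) by differentiating a candidate G(s); any mismatch rules it out.
A general antiderivative is sqrt(3*s**2/2 + 5/3)*(s**3 - s/2 - 4/3)*log(s**2 + 3)/6 + C.
The condition gives C = -2*sqrt(15)*log(3)/27 + 1/2 - (-2*sqrt(15)*log(3)/27) = 1/2.
So G(s) = sqrt(3*s**2/2 + 5/3)*(s**3 - s/2 - 4/3)*log(s**2 + 3)/6 + 1/2.
Check: d/ds[sqrt(3*s**2/2 + 5/3)*(s**3 - s/2 - 4/3)*log(s**2 + 3)/6 + 1/2] = (108*sqrt(6)*s**6*log(s**2 + 3) + 54*sqrt(6)*s**6 + 387*sqrt(6)*s**4*log(s**2 + 3) + 33*sqrt(6)*s**4 - 36*sqrt(6)*s**3*log(s**2 + 3) - 72*sqrt(6)*s**3 + 174*sqrt(6)*s**2*log(s**2 + 3) - 30*sqrt(6)*s**2 - 108*sqrt(6)*s*log(s**2 + 3) - 80*sqrt(6)*s - 45*sqrt(6)*log(s**2 + 3))/(108*s**2*sqrt(9*s**2 + 10) + 324*sqrt(9*s**2 + 10)), which equals G'(s).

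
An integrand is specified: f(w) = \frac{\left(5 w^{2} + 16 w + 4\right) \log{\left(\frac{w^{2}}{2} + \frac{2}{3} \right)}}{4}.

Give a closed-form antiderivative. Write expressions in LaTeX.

A first test for any F(w): its w-derivative must equal f(w) identically.
Check: d/dw[\frac{- 30 w^{3} - 216 w^{2} + 9 w \left(5 w^{2} + 24 w + 12\right) \log{\left(\frac{w^{2}}{2} + \frac{2}{3} \right)} - 96 w + 288 \log{\left(w^{2} + \frac{4}{3} \right)} + 64 \sqrt{3} \operatorname{atan}{\left(\frac{\sqrt{3} w}{2} \right)}}{108}] = \frac{5 w^{2} \log{\left(3 w^{2} + 4 \right)}}{4} - \frac{5 w^{2} \log{\left(6 \right)}}{4} + 4 w \log{\left(3 w^{2} + 4 \right)} - 4 w \log{\left(6 \right)} + \log{\left(3 w^{2} + 4 \right)} - \log{\left(6 \right)}, which equals f(w).

An antiderivative is F(w) = \frac{- 30 w^{3} - 216 w^{2} + 9 w \left(5 w^{2} + 24 w + 12\right) \log{\left(\frac{w^{2}}{2} + \frac{2}{3} \right)} - 96 w + 288 \log{\left(w^{2} + \frac{4}{3} \right)} + 64 \sqrt{3} \operatorname{atan}{\left(\frac{\sqrt{3} w}{2} \right)}}{108}.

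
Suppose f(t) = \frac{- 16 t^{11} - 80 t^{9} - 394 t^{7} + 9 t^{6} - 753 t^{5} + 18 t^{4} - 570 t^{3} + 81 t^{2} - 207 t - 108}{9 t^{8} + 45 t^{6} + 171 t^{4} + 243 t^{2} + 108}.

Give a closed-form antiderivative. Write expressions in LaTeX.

An antiderivative is F(t) = \frac{- 8 t^{4} \left(t^{2} + 1\right) - 18 t - 45 \left(t^{2} + 1\right) \log{\left(\frac{t^{4}}{3} + t^{2} + 4 \right)} + 6}{18 \left(t^{2} + 1\right)}.

Recover f(t) by differentiating a candidate F(t); any mismatch rules it out.
Check: d/dt[\frac{- 8 t^{4} \left(t^{2} + 1\right) - 18 t - 45 \left(t^{2} + 1\right) \log{\left(\frac{t^{4}}{3} + t^{2} + 4 \right)} + 6}{18 \left(t^{2} + 1\right)}] = \frac{- 16 t^{11} - 80 t^{9} - 394 t^{7} + 9 t^{6} - 753 t^{5} + 18 t^{4} - 570 t^{3} + 81 t^{2} - 207 t - 108}{9 t^{8} + 45 t^{6} + 171 t^{4} + 243 t^{2} + 108} = f(t).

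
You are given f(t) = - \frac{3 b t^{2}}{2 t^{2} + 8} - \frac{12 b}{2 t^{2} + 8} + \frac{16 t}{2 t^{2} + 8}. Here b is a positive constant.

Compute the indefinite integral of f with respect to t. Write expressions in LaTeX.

F(t) = - \frac{3 b t}{2} + 4 \log{\left(\frac{t^{2}}{2} + 2 \right)} + C

The integrand splits into summands that can be handled one at a time.
Check: d/dt[- \frac{3 b t}{2} + 4 \log{\left(\frac{t^{2}}{2} + 2 \right)}] = \frac{- 3 b t^{2} - 12 b + 16 t}{2 t^{2} + 8}, which equals f(t).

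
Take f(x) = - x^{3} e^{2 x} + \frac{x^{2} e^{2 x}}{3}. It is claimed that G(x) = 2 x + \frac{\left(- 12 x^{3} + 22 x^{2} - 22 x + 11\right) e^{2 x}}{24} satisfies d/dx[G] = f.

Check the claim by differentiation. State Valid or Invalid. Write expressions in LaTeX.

Invalid: d/dx[G] - f = 2, which is not 0.

d/dx[G] = - x^{3} e^{2 x} + \frac{x^{2} e^{2 x}}{3} + 2
d/dx[G] - f(x) = 2 != 0.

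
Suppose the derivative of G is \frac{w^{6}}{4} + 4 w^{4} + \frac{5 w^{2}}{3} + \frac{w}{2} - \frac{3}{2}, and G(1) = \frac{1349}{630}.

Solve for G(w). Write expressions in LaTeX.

Integrate term by term and add the pieces.
A general antiderivative is \frac{w^{7}}{28} + \frac{4 w^{5}}{5} + \frac{5 w^{3}}{9} + \frac{w^{2}}{4} - \frac{3 w}{2} + C.
The condition gives C = \frac{1349}{630} - (\frac{89}{630}) = 2.
So G(w) = \frac{w^{7}}{28} + \frac{4 w^{5}}{5} + \frac{5 w^{3}}{9} + \frac{w^{2}}{4} - \frac{3 w}{2} + 2.
Check: d/dw[\frac{w^{7}}{28} + \frac{4 w^{5}}{5} + \frac{5 w^{3}}{9} + \frac{w^{2}}{4} - \frac{3 w}{2} + 2] = \frac{w^{6}}{4} + 4 w^{4} + \frac{5 w^{2}}{3} + \frac{w}{2} - \frac{3}{2} = G'(w).

G(w) = \frac{w^{7}}{28} + \frac{4 w^{5}}{5} + \frac{5 w^{3}}{9} + \frac{w^{2}}{4} - \frac{3 w}{2} + 2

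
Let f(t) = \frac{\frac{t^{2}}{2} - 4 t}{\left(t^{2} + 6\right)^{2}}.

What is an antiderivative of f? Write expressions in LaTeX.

An antiderivative is F(t) = - \frac{t}{4 t^{2} + 24} + \frac{\sqrt{6} \operatorname{atan}{\left(\frac{\sqrt{6} t}{6} \right)}}{24} + \frac{8}{4 t^{2} + 24}.

Whatever form F(t) takes, F'(t) = f(t) is non-negotiable.
Check: d/dt[- \frac{t}{4 t^{2} + 24} + \frac{\sqrt{6} \operatorname{atan}{\left(\frac{\sqrt{6} t}{6} \right)}}{24} + \frac{8}{4 t^{2} + 24}] = \frac{t^{2} - 8 t}{2 t^{4} + 24 t^{2} + 72}, which equals f(t).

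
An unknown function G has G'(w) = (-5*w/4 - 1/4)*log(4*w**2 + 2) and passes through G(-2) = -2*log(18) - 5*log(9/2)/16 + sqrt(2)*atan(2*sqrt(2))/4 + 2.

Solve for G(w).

G(w) = -5*w**2*log(2*w**2 + 1)/8 - 5*w**2*log(2)/8 + 5*w**2/8 - w*log(2*w**2 + 1)/4 - w*log(2)/4 + w/2 - 5*log(w**2 + 1/2)/16 - sqrt(2)*atan(sqrt(2)*w)/4 + 1/2

Check a candidate G(w) by differentiating: d/dw[G] must match the given G'(w).
A general antiderivative is 5*w**2/8 + w/2 + (-5*w**2/8 - w/4)*log(4*w**2 + 2) - 5*log(w**2 + 1/2)/16 - sqrt(2)*atan(sqrt(2)*w)/4 + C.
The condition gives C = -2*log(18) - 5*log(9/2)/16 + sqrt(2)*atan(2*sqrt(2))/4 + 2 - (-2*log(18) - 5*log(9/2)/16 + sqrt(2)*atan(2*sqrt(2))/4 + 3/2) = 1/2.
So G(w) = -5*w**2*log(2*w**2 + 1)/8 - 5*w**2*log(2)/8 + 5*w**2/8 - w*log(2*w**2 + 1)/4 - w*log(2)/4 + w/2 - 5*log(w**2 + 1/2)/16 - sqrt(2)*atan(sqrt(2)*w)/4 + 1/2.
Check: d/dw[-5*w**2*log(2*w**2 + 1)/8 - 5*w**2*log(2)/8 + 5*w**2/8 - w*log(2*w**2 + 1)/4 - w*log(2)/4 + w/2 - 5*log(w**2 + 1/2)/16 - sqrt(2)*atan(sqrt(2)*w)/4 + 1/2] = -5*w*log(2*w**2 + 1)/4 - 5*w*log(2)/4 - log(2*w**2 + 1)/4 - log(2)/4, which equals G'(w).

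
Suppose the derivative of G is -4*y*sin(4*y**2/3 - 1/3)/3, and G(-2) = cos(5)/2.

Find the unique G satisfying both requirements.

G'(y) matches the chain-rule pattern g'(h)*h' with inner function h(y) = 4*y**2/3 - 1/3; substituting u = h(y) collapses the integral.
A general antiderivative is cos(4*y**2/3 - 1/3)/2 + C.
The condition gives C = cos(5)/2 - (cos(5)/2) = 0.
So G(y) = cos(4*y**2/3 - 1/3)/2.
Check: d/dy[cos(4*y**2/3 - 1/3)/2] = -4*y*sin(4*y**2/3 - 1/3)/3 = G'(y).

G(y) = cos(4*y**2/3 - 1/3)/2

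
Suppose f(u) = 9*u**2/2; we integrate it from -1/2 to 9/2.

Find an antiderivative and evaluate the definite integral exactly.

Antiderivative: F(u) = 3*u**3/2; value = 1095/8

Since d/du undoes antidifferentiation here, F'(u) = f(u) is required of F(u).
F(u) = 3*u**3/2 is an antiderivative of f.
Check: d/du[3*u**3/2] = 9*u**2/2 = f(u).
F(9/2) = 2187/16; F(-1/2) = -3/16.
Integral = F(9/2) - F(-1/2) = 1095/8.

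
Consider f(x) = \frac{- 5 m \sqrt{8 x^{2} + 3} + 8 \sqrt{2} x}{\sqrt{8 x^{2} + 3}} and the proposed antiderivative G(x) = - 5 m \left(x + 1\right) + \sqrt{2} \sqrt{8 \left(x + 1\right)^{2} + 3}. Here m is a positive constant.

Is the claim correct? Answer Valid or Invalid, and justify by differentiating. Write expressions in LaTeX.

d/dx[G] = \frac{- 5 m \sqrt{8 x^{2} + 16 x + 11} + 8 \sqrt{2} x + 8 \sqrt{2}}{\sqrt{8 x^{2} + 16 x + 11}}
d/dx[G] - f(x) = \frac{8 \sqrt{2} x \sqrt{8 x^{2} + 3} - 8 \sqrt{2} x \sqrt{8 x^{2} + 16 x + 11} + 8 \sqrt{2} \sqrt{8 x^{2} + 3}}{\sqrt{8 x^{2} + 3} \sqrt{8 x^{2} + 16 x + 11}} != 0.

Invalid: d/dx[G] - f = \frac{8 \sqrt{2} x \sqrt{8 x^{2} + 3} - 8 \sqrt{2} x \sqrt{8 x^{2} + 16 x + 11} + 8 \sqrt{2} \sqrt{8 x^{2} + 3}}{\sqrt{8 x^{2} + 3} \sqrt{8 x^{2} + 16 x + 11}}, which is not 0.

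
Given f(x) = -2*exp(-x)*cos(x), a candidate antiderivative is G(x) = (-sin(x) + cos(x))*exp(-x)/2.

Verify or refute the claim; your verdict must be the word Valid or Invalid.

d/dx[G] = -exp(-x)*cos(x)
d/dx[G] - f(x) = exp(-x)*cos(x) != 0.

Invalid: d/dx[G] - f = exp(-x)*cos(x), which is not 0.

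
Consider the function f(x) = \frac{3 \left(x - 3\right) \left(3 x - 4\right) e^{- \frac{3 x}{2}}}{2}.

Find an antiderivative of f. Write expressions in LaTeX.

An antiderivative is F(x) = - 3 \left(x^{2} - 3 x + 2\right) e^{- \frac{3 x}{2}}.

Recognize the product-rule pattern: f = u'v + uv' with u = - 3 x^{2} + 9 x - 6, v = e^{- \frac{3 x}{2}}, so integration by parts undoes it.
Check: d/dx[- 3 \left(x^{2} - 3 x + 2\right) e^{- \frac{3 x}{2}}] = \frac{\left(9 x^{2} - 39 x + 36\right) e^{- \frac{3 x}{2}}}{2}, which equals f(x).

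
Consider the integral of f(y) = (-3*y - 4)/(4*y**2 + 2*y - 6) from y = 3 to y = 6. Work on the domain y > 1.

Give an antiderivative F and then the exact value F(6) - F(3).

Antiderivative: F(y) = -(14*log(y - 1) + log(y + 3/2))/20; value = -7*log(5)/10 - log(15/2)/20 + log(9/2)/20 + 7*log(2)/10

Factor the denominator (2*(y - 1)*(2*y + 3)) and decompose: f = -1/(10*(2*y + 3)) - 7/(10*(y - 1)); each piece integrates to a log, atan, or power term.
F(y) = -(14*log(y - 1) + log(y + 3/2))/20 is an antiderivative of f.
Check: d/dy[-(14*log(y - 1) + log(y + 3/2))/20] = (-3*y - 4)/(4*y**2 + 2*y - 6) = f(y).
F(6) = -7*log(5)/10 - log(15/2)/20; F(3) = -7*log(2)/10 - log(9/2)/20.
Integral = F(6) - F(3) = -7*log(5)/10 - log(15/2)/20 + log(9/2)/20 + 7*log(2)/10.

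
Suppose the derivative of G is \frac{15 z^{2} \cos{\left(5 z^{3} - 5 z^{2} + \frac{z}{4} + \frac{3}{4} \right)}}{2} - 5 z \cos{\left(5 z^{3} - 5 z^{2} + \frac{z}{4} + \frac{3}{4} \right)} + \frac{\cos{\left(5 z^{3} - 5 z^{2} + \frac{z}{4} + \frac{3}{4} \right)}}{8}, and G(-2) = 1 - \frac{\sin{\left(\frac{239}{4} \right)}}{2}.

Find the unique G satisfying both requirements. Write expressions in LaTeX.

The substitution u = 5 z^{3} - 5 z^{2} + \frac{z}{4} + \frac{3}{4} works: G'(z) is exactly (dG/du)*(du/dz) for that inner function.
A general antiderivative is \frac{\sin{\left(5 z^{3} - 5 z^{2} + \frac{z}{4} + \frac{3}{4} \right)}}{2} + C.
The condition gives C = 1 - \frac{\sin{\left(\frac{239}{4} \right)}}{2} - (- \frac{\sin{\left(\frac{239}{4} \right)}}{2}) = 1.
So G(z) = \frac{\sin{\left(5 z^{3} - 5 z^{2} + \frac{z}{4} + \frac{3}{4} \right)}}{2} + 1.
Check: d/dz[\frac{\sin{\left(5 z^{3} - 5 z^{2} + \frac{z}{4} + \frac{3}{4} \right)}}{2} + 1] = \frac{15 z^{2} \cos{\left(5 z^{3} - 5 z^{2} + \frac{z}{4} + \frac{3}{4} \right)}}{2} - 5 z \cos{\left(5 z^{3} - 5 z^{2} + \frac{z}{4} + \frac{3}{4} \right)} + \frac{\cos{\left(5 z^{3} - 5 z^{2} + \frac{z}{4} + \frac{3}{4} \right)}}{8} = G'(z).

G(z) = \frac{\sin{\left(5 z^{3} - 5 z^{2} + \frac{z}{4} + \frac{3}{4} \right)}}{2} + 1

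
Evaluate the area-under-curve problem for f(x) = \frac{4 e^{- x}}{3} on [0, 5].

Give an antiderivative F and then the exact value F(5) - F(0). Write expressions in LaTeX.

Since d/dx undoes antidifferentiation here, F'(x) = f(x) is required of F(x).
F(x) = - \frac{4 e^{- x}}{3} is an antiderivative of f.
Check: d/dx[- \frac{4 e^{- x}}{3}] = \frac{4 e^{- x}}{3} = f(x).
F(5) = - \frac{4}{3 e^{5}}; F(0) = - \frac{4}{3}.
Integral = F(5) - F(0) = \frac{4}{3} - \frac{4}{3 e^{5}}.

Antiderivative: F(x) = - \frac{4 e^{- x}}{3}; value = \frac{4}{3} - \frac{4}{3 e^{5}}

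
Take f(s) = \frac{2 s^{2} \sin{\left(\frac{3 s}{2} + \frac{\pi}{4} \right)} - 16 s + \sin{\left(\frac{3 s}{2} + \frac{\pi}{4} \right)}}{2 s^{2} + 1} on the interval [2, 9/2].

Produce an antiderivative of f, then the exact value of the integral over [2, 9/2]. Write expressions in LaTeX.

Antiderivative: F(s) = - 4 \log{\left(2 s^{2} + 1 \right)} - \frac{2 \cos{\left(\frac{3 s}{2} + \frac{\pi}{4} \right)}}{3}; value = - 4 \log{\left(\frac{83}{2} \right)} + \frac{2 \cos{\left(\frac{\pi}{4} + 3 \right)}}{3} - \frac{2 \cos{\left(\frac{\pi}{4} + \frac{27}{4} \right)}}{3} + 4 \log{\left(9 \right)}

Since d/ds undoes antidifferentiation here, F'(s) = f(s) is required of F(s).
F(s) = - 4 \log{\left(2 s^{2} + 1 \right)} - \frac{2 \cos{\left(\frac{3 s}{2} + \frac{\pi}{4} \right)}}{3} is an antiderivative of f.
Check: d/ds[- 4 \log{\left(2 s^{2} + 1 \right)} - \frac{2 \cos{\left(\frac{3 s}{2} + \frac{\pi}{4} \right)}}{3}] = \frac{2 s^{2} \sin{\left(\frac{3 s}{2} + \frac{\pi}{4} \right)} - 16 s + \sin{\left(\frac{3 s}{2} + \frac{\pi}{4} \right)}}{2 s^{2} + 1} = f(s).
F(9/2) = - 4 \log{\left(\frac{83}{2} \right)} - \frac{2 \cos{\left(\frac{\pi}{4} + \frac{27}{4} \right)}}{3}; F(2) = - 4 \log{\left(9 \right)} - \frac{2 \cos{\left(\frac{\pi}{4} + 3 \right)}}{3}.
Integral = F(9/2) - F(2) = - 4 \log{\left(\frac{83}{2} \right)} + \frac{2 \cos{\left(\frac{\pi}{4} + 3 \right)}}{3} - \frac{2 \cos{\left(\frac{\pi}{4} + \frac{27}{4} \right)}}{3} + 4 \log{\left(9 \right)}.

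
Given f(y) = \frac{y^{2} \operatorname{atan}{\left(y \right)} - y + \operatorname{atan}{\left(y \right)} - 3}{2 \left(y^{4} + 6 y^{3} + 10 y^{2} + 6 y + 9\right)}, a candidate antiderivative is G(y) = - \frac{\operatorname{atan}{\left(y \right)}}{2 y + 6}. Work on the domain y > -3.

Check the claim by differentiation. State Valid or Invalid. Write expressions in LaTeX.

Valid - differentiating G returns exactly f.

d/dy[G] = \frac{y^{2} \operatorname{atan}{\left(y \right)} - y + \operatorname{atan}{\left(y \right)} - 3}{2 y^{4} + 12 y^{3} + 20 y^{2} + 12 y + 18}
This equals f(y) exactly, so the claim holds.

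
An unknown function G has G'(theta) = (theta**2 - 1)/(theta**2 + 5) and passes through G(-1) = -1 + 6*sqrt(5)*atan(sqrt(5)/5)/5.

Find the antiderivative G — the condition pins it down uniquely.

Any candidate G(theta) must reproduce the stated G'(theta) exactly.
A general antiderivative is theta - 6*sqrt(5)*atan(sqrt(5)*theta/5)/5 + C.
The condition gives C = -1 + 6*sqrt(5)*atan(sqrt(5)/5)/5 - (-1 + 6*sqrt(5)*atan(sqrt(5)/5)/5) = 0.
So G(theta) = theta - 6*sqrt(5)*atan(sqrt(5)*theta/5)/5.
Check: d/dtheta[theta - 6*sqrt(5)*atan(sqrt(5)*theta/5)/5] = (theta**2 - 1)/(theta**2 + 5) = G'(theta).

G(theta) = theta - 6*sqrt(5)*atan(sqrt(5)*theta/5)/5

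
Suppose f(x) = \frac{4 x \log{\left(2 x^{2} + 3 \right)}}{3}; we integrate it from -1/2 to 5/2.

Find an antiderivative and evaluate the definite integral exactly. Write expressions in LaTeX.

Antiderivative: F(x) = \frac{2 x^{2} \log{\left(2 x^{2} + 3 \right)} - 2 x^{2} + 3 \log{\left(2 x^{2} + 3 \right)}}{3}; value = -4 - \frac{7 \log{\left(\frac{7}{2} \right)}}{6} + \frac{31 \log{\left(\frac{31}{2} \right)}}{6}

Whatever form F(x) takes, F'(x) = f(x) is non-negotiable.
F(x) = \frac{2 x^{2} \log{\left(2 x^{2} + 3 \right)} - 2 x^{2} + 3 \log{\left(2 x^{2} + 3 \right)}}{3} is an antiderivative of f.
Check: d/dx[\frac{2 x^{2} \log{\left(2 x^{2} + 3 \right)} - 2 x^{2} + 3 \log{\left(2 x^{2} + 3 \right)}}{3}] = \frac{4 x \log{\left(2 x^{2} + 3 \right)}}{3} = f(x).
F(5/2) = - \frac{25}{6} + \frac{31 \log{\left(\frac{31}{2} \right)}}{6}; F(-1/2) = - \frac{1}{6} + \frac{7 \log{\left(\frac{7}{2} \right)}}{6}.
Integral = F(5/2) - F(-1/2) = -4 - \frac{7 \log{\left(\frac{7}{2} \right)}}{6} + \frac{31 \log{\left(\frac{31}{2} \right)}}{6}.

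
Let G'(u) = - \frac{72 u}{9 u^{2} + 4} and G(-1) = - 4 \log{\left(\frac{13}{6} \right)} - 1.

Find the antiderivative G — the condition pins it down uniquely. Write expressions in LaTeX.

G(u) = - 4 \log{\left(9 u^{2} + 4 \right)} - 1 + 4 \log{\left(6 \right)}

The substitution w = \frac{3 u^{2}}{2} + \frac{2}{3} works: G'(u) is exactly (dG/dw)*(dw/du) for that inner function.
A general antiderivative is - 4 \log{\left(\frac{3 u^{2}}{2} + \frac{2}{3} \right)} + C.
The condition gives C = - 4 \log{\left(\frac{13}{6} \right)} - 1 - (- 4 \log{\left(\frac{13}{6} \right)}) = -1.
So G(u) = - 4 \log{\left(9 u^{2} + 4 \right)} - 1 + 4 \log{\left(6 \right)}.
Check: d/du[- 4 \log{\left(9 u^{2} + 4 \right)} - 1 + 4 \log{\left(6 \right)}] = - \frac{72 u}{9 u^{2} + 4} = G'(u).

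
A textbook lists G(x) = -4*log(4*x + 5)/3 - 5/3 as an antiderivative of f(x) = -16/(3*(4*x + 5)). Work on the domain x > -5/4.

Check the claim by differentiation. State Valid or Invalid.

Valid: G'(x) = f(x).

d/dx[G] = -16/(12*x + 15)
This equals f(x) exactly, so the claim holds.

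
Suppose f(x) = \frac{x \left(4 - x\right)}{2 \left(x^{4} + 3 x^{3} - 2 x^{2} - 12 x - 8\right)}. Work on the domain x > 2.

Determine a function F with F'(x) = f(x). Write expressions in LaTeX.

An antiderivative is F(x) = \frac{\left(x + 2\right) \log{\left(x - 2 \right)} + 20 \left(x + 2\right) \log{\left(x + 1 \right)} - 21 \left(x + 2\right) \log{\left(x + 2 \right)} + 36}{24 \left(x + 2\right)}.

Factor the denominator (2 \left(x - 2\right) \left(x + 1\right) \left(x + 2\right)^{2}) and decompose: f = - \frac{7}{8 \left(x + 2\right)} - \frac{3}{2 \left(x + 2\right)^{2}} + \frac{5}{6 \left(x + 1\right)} + \frac{1}{24 \left(x - 2\right)}; each piece integrates to a log, atan, or power term.
Check: d/dx[\frac{\left(x + 2\right) \log{\left(x - 2 \right)} + 20 \left(x + 2\right) \log{\left(x + 1 \right)} - 21 \left(x + 2\right) \log{\left(x + 2 \right)} + 36}{24 \left(x + 2\right)}] = \frac{- x^{2} + 4 x}{2 x^{4} + 6 x^{3} - 4 x^{2} - 24 x - 16}, which equals f(x).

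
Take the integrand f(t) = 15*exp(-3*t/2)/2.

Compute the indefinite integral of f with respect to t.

Recover f(t) by differentiating a candidate F(t); any mismatch rules it out.
Check: d/dt[-5*exp(-3*t/2)] = 15*exp(-3*t/2)/2 = f(t).

F(t) = -5*exp(-3*t/2) + C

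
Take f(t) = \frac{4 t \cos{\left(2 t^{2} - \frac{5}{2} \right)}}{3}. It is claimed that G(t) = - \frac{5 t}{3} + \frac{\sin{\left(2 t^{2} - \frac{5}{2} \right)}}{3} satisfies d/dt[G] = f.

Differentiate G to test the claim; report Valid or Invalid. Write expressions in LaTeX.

d/dt[G] = \frac{4 t \cos{\left(2 t^{2} - \frac{5}{2} \right)}}{3} - \frac{5}{3}
d/dt[G] - f(t) = - \frac{5}{3} != 0.

Invalid: d/dt[G] - f = - \frac{5}{3}, which is not 0.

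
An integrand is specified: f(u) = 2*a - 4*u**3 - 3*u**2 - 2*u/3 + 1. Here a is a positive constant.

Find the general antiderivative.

Integrate term by term and add the pieces.
Check: d/du[-(-24*a*u + 12*u**4 + 12*u**3 + 4*u**2 - 12*u + 15)/12] = 2*a - 4*u**3 - 3*u**2 - 2*u/3 + 1 = f(u).

F(u) = -(-24*a*u + 12*u**4 + 12*u**3 + 4*u**2 - 12*u + 15)/12 + C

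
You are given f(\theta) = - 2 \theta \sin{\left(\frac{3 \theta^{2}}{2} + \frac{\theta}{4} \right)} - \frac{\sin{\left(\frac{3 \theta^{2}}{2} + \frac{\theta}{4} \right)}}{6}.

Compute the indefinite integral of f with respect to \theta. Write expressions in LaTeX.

f matches the chain-rule pattern g'(h)*h' with inner function h(\theta) = \frac{3 \theta^{2}}{2} + \frac{\theta}{4}; substituting u = h(\theta) collapses the integral.
Check: d/d\theta[\frac{2 \cos{\left(\frac{3 \theta^{2}}{2} + \frac{\theta}{4} \right)}}{3}] = - 2 \theta \sin{\left(\frac{3 \theta^{2}}{2} + \frac{\theta}{4} \right)} - \frac{\sin{\left(\frac{3 \theta^{2}}{2} + \frac{\theta}{4} \right)}}{6} = f(\theta).

F(\theta) = \frac{2 \cos{\left(\frac{3 \theta^{2}}{2} + \frac{\theta}{4} \right)}}{3} + C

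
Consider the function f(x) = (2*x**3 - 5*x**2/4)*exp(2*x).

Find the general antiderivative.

Recognize the product-rule pattern: f = u'v + uv' with u = x**3 - 17*x**2/8 + 17*x/8 - 17/16, v = exp(2*x), so integration by parts undoes it.
Check: d/dx[(16*x**3 - 34*x**2 + 34*x - 17)*exp(2*x)/16] = 2*x**3*exp(2*x) - 5*x**2*exp(2*x)/4, which equals f(x).

F(x) = (16*x**3 - 34*x**2 + 34*x - 17)*exp(2*x)/16 + C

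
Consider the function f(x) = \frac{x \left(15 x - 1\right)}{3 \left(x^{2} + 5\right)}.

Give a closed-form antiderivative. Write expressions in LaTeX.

An antiderivative is F(x) = 5 x - \frac{\log{\left(x^{2} + 5 \right)}}{6} - 5 \sqrt{5} \operatorname{atan}{\left(\frac{\sqrt{5} x}{5} \right)}.

For F(x) to be correct the identity F'(x) - f(x) = 0 must hold.
Check: d/dx[5 x - \frac{\log{\left(x^{2} + 5 \right)}}{6} - 5 \sqrt{5} \operatorname{atan}{\left(\frac{\sqrt{5} x}{5} \right)}] = \frac{15 x^{2} - x}{3 x^{2} + 15}, which equals f(x).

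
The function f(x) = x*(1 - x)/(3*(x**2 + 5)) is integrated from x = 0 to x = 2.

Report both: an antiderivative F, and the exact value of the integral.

Antiderivative: F(x) = (-2*x + log(x**2 + 5) + 2*sqrt(5)*atan(sqrt(5)*x/5))/6; value = -2/3 - log(5)/6 + log(9)/6 + sqrt(5)*atan(2*sqrt(5)/5)/3

Check any antiderivative F(x) by computing F'(x) and comparing it with f(x).
F(x) = (-2*x + log(x**2 + 5) + 2*sqrt(5)*atan(sqrt(5)*x/5))/6 is an antiderivative of f.
Check: d/dx[(-2*x + log(x**2 + 5) + 2*sqrt(5)*atan(sqrt(5)*x/5))/6] = (-x**2 + x)/(3*x**2 + 15), which equals f(x).
F(2) = -2/3 + log(9)/6 + sqrt(5)*atan(2*sqrt(5)/5)/3; F(0) = log(5)/6.
Integral = F(2) - F(0) = -2/3 - log(5)/6 + log(9)/6 + sqrt(5)*atan(2*sqrt(5)/5)/3.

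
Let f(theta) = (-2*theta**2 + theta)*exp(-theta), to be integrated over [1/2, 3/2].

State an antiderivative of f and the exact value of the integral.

f has the shape u'v + uv' for u = 2*theta**2 + 3*theta + 3 and v = exp(-theta) — it is the derivative of the product u*v.
F(theta) = (2*theta**2 + 3*theta + 3)*exp(-theta) is an antiderivative of f.
Check: d/dtheta[(2*theta**2 + 3*theta + 3)*exp(-theta)] = (-2*theta**2 + theta)*exp(-theta) = f(theta).
F(3/2) = 12*exp(-3/2); F(1/2) = 5*exp(-1/2).
Integral = F(3/2) - F(1/2) = -5*exp(-1/2) + 12*exp(-3/2).

Antiderivative: F(theta) = (2*theta**2 + 3*theta + 3)*exp(-theta); value = -5*exp(-1/2) + 12*exp(-3/2)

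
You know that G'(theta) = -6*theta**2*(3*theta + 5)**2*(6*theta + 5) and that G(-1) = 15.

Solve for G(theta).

The substitution u = -3*theta**2 - 5*theta works: G'(theta) is exactly (dG/du)*(du/dtheta) for that inner function.
A general antiderivative is 2*(-3*theta**2 - 5*theta)**3 + C.
The condition gives C = 15 - (16) = -1.
So G(theta) = -54*theta**6 - 270*theta**5 - 450*theta**4 - 250*theta**3 - 1.
Check: d/dtheta[-54*theta**6 - 270*theta**5 - 450*theta**4 - 250*theta**3 - 1] = -324*theta**5 - 1350*theta**4 - 1800*theta**3 - 750*theta**2, which equals G'(theta).

G(theta) = -54*theta**6 - 270*theta**5 - 450*theta**4 - 250*theta**3 - 1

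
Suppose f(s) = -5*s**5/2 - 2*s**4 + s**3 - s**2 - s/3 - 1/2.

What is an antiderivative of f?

The integrand splits into summands that can be handled one at a time.
Check: d/ds[-5*s**6/12 - 2*s**5/5 + s**4/4 - s**3/3 - s**2/6 - s/2] = -5*s**5/2 - 2*s**4 + s**3 - s**2 - s/3 - 1/2 = f(s).

An antiderivative is F(s) = -5*s**6/12 - 2*s**5/5 + s**4/4 - s**3/3 - s**2/6 - s/2.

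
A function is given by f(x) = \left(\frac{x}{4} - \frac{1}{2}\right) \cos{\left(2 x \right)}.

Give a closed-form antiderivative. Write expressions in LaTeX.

Since d/dx undoes antidifferentiation here, F'(x) = f(x) is required of F(x).
Check: d/dx[\frac{x \sin{\left(2 x \right)}}{8} - \frac{\sin{\left(2 x \right)}}{4} + \frac{\cos{\left(2 x \right)}}{16}] = \frac{x \cos{\left(2 x \right)}}{4} - \frac{\cos{\left(2 x \right)}}{2}, which equals f(x).

An antiderivative is F(x) = \frac{x \sin{\left(2 x \right)}}{8} - \frac{\sin{\left(2 x \right)}}{4} + \frac{\cos{\left(2 x \right)}}{16}.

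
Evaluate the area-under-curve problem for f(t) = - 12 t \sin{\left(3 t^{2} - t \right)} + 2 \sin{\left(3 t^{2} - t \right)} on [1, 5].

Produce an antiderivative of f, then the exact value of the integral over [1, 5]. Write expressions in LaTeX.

Antiderivative: F(t) = 2 \cos{\left(3 t^{2} - t \right)}; value = - 2 \cos{\left(2 \right)} + 2 \cos{\left(70 \right)}

f matches the chain-rule pattern g'(h)*h' with inner function h(t) = 3 t^{2} - t; substituting u = h(t) collapses the integral.
F(t) = 2 \cos{\left(3 t^{2} - t \right)} is an antiderivative of f.
Check: d/dt[2 \cos{\left(3 t^{2} - t \right)}] = - 12 t \sin{\left(3 t^{2} - t \right)} + 2 \sin{\left(3 t^{2} - t \right)} = f(t).
F(5) = 2 \cos{\left(70 \right)}; F(1) = 2 \cos{\left(2 \right)}.
Integral = F(5) - F(1) = - 2 \cos{\left(2 \right)} + 2 \cos{\left(70 \right)}.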